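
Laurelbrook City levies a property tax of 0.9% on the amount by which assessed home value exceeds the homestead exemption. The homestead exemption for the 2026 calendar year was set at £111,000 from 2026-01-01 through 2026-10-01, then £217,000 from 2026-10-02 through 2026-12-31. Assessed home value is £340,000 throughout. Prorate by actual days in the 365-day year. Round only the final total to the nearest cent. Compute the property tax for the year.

£1,823.15

2026-01-01 to 2026-10-01: 274 days, exemption £111,000 → (£340,000 − £111,000) × 0.9% × 274/365 = £1,547.1616
2026-10-02 to 2026-12-31: 91 days, exemption £217,000 → (£340,000 − £217,000) × 0.9% × 91/365 = £275.9918
Total = £1,823.1534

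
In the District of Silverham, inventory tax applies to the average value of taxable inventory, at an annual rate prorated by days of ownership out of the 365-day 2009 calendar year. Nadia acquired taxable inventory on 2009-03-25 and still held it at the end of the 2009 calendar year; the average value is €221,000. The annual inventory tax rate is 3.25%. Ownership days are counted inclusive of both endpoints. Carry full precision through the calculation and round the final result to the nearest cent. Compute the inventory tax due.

Days held (2009-03-25 to 2009-12-31): 282 out of 365
Tax = €221,000 × 3.25% × 282/365 = €5,549.2192

€5,549.22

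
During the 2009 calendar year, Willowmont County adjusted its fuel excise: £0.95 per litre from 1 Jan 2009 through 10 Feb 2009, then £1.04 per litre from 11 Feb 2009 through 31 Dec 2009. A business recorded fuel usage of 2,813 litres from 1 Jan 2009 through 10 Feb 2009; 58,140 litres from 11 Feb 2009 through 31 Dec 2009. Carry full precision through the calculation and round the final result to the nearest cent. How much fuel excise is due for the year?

1 Jan – 10 Feb 2009: 2,813 litres at £0.95/litre → £2,672.35
11 Feb – 31 Dec 2009: 58,140 litres at £1.04/litre → £60,465.60

£63,137.95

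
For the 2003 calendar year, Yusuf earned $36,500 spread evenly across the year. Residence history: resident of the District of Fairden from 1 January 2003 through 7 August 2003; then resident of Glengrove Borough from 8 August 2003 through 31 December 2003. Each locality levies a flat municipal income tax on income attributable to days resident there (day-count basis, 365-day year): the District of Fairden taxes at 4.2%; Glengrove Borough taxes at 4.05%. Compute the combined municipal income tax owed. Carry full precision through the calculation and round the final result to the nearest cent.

The District of Fairden, 1 January – 7 August 2003: 219 days → $36,500 × 4.2% × 219/365 = $919.8000
Glengrove Borough, 8 August – 31 December 2003: 146 days → $36,500 × 4.05% × 146/365 = $591.3000
Total = $1,511.1000

$1,511.10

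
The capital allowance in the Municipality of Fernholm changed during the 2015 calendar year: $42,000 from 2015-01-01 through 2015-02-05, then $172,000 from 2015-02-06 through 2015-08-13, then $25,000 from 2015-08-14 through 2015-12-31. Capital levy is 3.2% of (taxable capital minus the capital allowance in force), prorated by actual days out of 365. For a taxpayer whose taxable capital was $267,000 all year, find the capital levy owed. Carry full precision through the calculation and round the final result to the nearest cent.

$5,254.58

2015-01-01 to 2015-02-05: 36 days, exemption $42,000 → ($267,000 − $42,000) × 3.2% × 36/365 = $710.1370
2015-02-06 to 2015-08-13: 189 days, exemption $172,000 → ($267,000 − $172,000) × 3.2% × 189/365 = $1,574.1370
2015-08-14 to 2015-12-31: 140 days, exemption $25,000 → ($267,000 − $25,000) × 3.2% × 140/365 = $2,970.3014
Total = $5,254.5753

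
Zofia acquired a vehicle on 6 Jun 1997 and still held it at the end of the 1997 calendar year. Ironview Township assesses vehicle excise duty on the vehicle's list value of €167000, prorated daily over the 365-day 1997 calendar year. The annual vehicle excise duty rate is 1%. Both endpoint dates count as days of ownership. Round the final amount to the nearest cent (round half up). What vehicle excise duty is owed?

Days held (6 Jun – 31 Dec 1997): 209 out of 365
Tax = €167000 × 1% × 209/365 = €956.2466

€956.25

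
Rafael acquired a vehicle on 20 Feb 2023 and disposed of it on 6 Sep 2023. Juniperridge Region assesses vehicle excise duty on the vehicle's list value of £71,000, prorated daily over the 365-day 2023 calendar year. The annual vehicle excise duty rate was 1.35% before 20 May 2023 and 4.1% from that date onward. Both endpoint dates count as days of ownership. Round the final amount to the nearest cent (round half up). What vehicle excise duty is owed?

£1,111.00

20 Feb – 19 May 2023: 89 days at 1.35% → £71,000 × 1.35% × 89/365 = £233.7164
20 May – 6 Sep 2023: 110 days at 4.1% → £71,000 × 4.1% × 110/365 = £877.2877
Total = £1,111.0041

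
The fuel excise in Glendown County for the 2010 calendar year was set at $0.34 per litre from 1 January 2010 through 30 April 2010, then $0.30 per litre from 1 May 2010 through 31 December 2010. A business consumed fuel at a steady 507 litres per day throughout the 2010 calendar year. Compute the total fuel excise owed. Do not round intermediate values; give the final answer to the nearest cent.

$57,950.10

1 January – 30 April 2010: 120 days × 507 litres/day = 60,840 litres at $0.34/litre → $20,685.60
1 May – 31 December 2010: 245 days × 507 litres/day = 124,215 litres at $0.30/litre → $37,264.50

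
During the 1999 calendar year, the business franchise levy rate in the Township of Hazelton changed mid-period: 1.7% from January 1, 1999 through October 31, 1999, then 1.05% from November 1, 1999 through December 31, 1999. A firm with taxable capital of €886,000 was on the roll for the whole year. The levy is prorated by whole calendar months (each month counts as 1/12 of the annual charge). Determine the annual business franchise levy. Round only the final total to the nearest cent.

January 1 – October 31, 1999: 10 months at 1.7% → €886,000 × 1.7% × 10/12 = €12,551.6667
November 1 – December 31, 1999: 2 months at 1.05% → €886,000 × 1.05% × 2/12 = €1,550.5000
Total = €14,102.1667

€14,102.17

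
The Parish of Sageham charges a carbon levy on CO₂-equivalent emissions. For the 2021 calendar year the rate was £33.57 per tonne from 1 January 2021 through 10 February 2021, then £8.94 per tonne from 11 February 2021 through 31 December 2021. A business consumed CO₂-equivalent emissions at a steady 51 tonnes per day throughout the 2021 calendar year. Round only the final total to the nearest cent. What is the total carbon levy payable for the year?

1 January – 10 February 2021: 41 days × 51 tonnes/day = 2,091 tonnes at £33.57/tonne → £70,194.87
11 February – 31 December 2021: 324 days × 51 tonnes/day = 16,524 tonnes at £8.94/tonne → £147,724.56

£217,919.43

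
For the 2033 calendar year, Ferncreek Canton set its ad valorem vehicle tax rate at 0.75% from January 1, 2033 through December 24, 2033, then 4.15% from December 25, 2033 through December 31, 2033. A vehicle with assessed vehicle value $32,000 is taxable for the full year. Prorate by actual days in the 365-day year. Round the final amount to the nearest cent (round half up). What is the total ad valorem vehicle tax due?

January 1 – December 24, 2033: 358 days at 0.75% → $32,000 × 0.75% × 358/365 = $235.3973
December 25 – December 31, 2033: 7 days at 4.15% → $32,000 × 4.15% × 7/365 = $25.4685
Total = $260.8658

$260.87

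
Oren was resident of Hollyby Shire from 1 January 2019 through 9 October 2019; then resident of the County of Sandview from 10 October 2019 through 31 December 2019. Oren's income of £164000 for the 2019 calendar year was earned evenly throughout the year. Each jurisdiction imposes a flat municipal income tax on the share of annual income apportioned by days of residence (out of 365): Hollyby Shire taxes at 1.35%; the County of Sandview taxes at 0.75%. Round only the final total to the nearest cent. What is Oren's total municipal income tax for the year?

Hollyby Shire, 1 January – 9 October 2019: 282 days → £164000 × 1.35% × 282/365 = £1710.5425
The County of Sandview, 10 October – 31 December 2019: 83 days → £164000 × 0.75% × 83/365 = £279.6986
Total = £1990.2411

£1990.24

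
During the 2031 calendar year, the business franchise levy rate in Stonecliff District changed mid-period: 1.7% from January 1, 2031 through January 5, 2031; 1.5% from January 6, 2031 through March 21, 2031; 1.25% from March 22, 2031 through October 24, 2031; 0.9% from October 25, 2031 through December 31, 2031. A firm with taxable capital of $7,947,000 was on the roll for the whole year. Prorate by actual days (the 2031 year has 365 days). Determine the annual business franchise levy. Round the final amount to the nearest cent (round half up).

$98,727.87

January 1 – January 5, 2031: 5 days at 1.7% → $7,947,000 × 1.7% × 5/365 = $1,850.6712
January 6 – March 21, 2031: 75 days at 1.5% → $7,947,000 × 1.5% × 75/365 = $24,494.1781
March 22 – October 24, 2031: 217 days at 1.25% → $7,947,000 × 1.25% × 217/365 = $59,058.1849
October 25 – December 31, 2031: 68 days at 0.9% → $7,947,000 × 0.9% × 68/365 = $13,324.8329
Total = $98,727.8671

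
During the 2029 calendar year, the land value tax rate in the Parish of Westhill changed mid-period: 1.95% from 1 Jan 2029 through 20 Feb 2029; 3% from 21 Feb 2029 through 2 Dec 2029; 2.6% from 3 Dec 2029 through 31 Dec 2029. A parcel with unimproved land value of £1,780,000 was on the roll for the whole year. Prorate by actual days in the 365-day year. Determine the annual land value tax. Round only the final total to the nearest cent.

1 Jan – 20 Feb 2029: 51 days at 1.95% → £1,780,000 × 1.95% × 51/365 = £4,849.8904
21 Feb – 2 Dec 2029: 285 days at 3% → £1,780,000 × 3% × 285/365 = £41,695.8904
3 Dec – 31 Dec 2029: 29 days at 2.6% → £1,780,000 × 2.6% × 29/365 = £3,677.0411
Total = £50,222.8219

£50,222.82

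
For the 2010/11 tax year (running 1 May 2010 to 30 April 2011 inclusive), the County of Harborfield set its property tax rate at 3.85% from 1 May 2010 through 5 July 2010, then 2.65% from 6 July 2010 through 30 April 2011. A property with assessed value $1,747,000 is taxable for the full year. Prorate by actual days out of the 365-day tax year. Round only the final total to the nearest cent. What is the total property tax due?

1 May – 5 July 2010: 66 days at 3.85% → $1,747,000 × 3.85% × 66/365 = $12,161.9918
6 July 2010 – 30 April 2011: 299 days at 2.65% → $1,747,000 × 2.65% × 299/365 = $37,924.2589
Total = $50,086.2507

$50,086.25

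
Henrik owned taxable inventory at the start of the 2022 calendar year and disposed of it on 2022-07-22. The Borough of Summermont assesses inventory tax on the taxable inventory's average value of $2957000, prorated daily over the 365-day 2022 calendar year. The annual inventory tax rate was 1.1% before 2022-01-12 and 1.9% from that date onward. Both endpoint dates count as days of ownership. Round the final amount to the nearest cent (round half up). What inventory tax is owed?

2022-01-01 to 2022-01-11: 11 days at 1.1% → $2957000 × 1.1% × 11/365 = $980.2658
2022-01-12 to 2022-07-22: 192 days at 1.9% → $2957000 × 1.9% × 192/365 = $29553.7973
Total = $30534.0630

$30534.06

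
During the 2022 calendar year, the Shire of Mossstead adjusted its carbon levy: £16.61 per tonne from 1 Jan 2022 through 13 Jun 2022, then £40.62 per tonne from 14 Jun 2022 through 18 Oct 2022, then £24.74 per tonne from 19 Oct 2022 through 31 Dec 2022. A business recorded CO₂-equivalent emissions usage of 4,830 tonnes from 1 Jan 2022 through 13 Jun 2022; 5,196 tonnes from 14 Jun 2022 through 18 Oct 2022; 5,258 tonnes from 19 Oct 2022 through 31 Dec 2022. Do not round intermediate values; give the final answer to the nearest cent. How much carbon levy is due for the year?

£421,370.74

1 Jan – 13 Jun 2022: 4,830 tonnes at £16.61/tonne → £80,226.30
14 Jun – 18 Oct 2022: 5,196 tonnes at £40.62/tonne → £211,061.52
19 Oct – 31 Dec 2022: 5,258 tonnes at £24.74/tonne → £130,082.92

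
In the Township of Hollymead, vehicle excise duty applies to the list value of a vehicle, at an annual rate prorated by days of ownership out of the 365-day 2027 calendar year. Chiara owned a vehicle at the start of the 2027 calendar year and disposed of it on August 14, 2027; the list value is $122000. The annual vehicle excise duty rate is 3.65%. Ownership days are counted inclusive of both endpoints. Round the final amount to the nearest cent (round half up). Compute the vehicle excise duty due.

Days held (January 1 – August 14, 2027): 226 out of 365
Tax = $122000 × 3.65% × 226/365 = $2757.2000

$2757.20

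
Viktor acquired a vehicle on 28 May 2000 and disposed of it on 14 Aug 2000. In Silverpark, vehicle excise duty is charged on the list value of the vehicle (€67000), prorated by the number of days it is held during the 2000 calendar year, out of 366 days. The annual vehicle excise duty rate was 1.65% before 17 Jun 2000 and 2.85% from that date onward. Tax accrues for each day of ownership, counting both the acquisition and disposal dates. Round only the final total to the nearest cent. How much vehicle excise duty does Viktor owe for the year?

€368.23

28 May – 16 Jun 2000: 20 days at 1.65% → €67000 × 1.65% × 20/366 = €60.4098
17 Jun – 14 Aug 2000: 59 days at 2.85% → €67000 × 2.85% × 59/366 = €307.8156
Total = €368.2254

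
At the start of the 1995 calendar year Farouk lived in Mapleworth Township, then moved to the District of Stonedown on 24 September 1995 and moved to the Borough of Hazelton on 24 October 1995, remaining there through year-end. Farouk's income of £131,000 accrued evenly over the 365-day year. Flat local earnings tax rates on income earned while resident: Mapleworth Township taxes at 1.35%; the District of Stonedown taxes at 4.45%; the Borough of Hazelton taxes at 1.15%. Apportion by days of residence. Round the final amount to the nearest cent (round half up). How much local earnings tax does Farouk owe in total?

£2,052.75

Mapleworth Township, 1 January – 23 September 1995: 266 days → £131,000 × 1.35% × 266/365 = £1,288.8247
The District of Stonedown, 24 September – 23 October 1995: 30 days → £131,000 × 4.45% × 30/365 = £479.1370
The Borough of Hazelton, 24 October – 31 December 1995: 69 days → £131,000 × 1.15% × 69/365 = £284.7904
Total = £2,052.7521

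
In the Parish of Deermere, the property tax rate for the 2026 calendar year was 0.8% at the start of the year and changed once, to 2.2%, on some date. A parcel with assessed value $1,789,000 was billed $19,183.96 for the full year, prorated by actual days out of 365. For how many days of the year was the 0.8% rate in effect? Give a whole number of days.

Let d = days at the first rate; then 365 − d days at the second rate.
$1,789,000 × [0.8%·d + 2.2%·(365−d)] / 365 = $19,183.96
Solving gives d = 294, so the new rate took effect on 22 October 2026.

294 days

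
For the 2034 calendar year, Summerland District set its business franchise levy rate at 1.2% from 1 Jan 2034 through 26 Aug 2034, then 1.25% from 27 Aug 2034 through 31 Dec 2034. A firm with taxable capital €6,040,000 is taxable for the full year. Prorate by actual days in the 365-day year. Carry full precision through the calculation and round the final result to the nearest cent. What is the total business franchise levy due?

1 Jan – 26 Aug 2034: 238 days at 1.2% → €6,040,000 × 1.2% × 238/365 = €47,260.9315
27 Aug – 31 Dec 2034: 127 days at 1.25% → €6,040,000 × 1.25% × 127/365 = €26,269.8630
Total = €73,530.7945

€73,530.79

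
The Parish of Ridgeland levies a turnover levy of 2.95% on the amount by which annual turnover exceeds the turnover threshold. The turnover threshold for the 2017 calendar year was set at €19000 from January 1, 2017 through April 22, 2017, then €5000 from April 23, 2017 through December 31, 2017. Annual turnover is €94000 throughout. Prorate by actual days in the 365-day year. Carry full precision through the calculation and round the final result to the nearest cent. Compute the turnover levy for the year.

January 1 – April 22, 2017: 112 days, exemption €19000 → (€94000 − €19000) × 2.95% × 112/365 = €678.9041
April 23 – December 31, 2017: 253 days, exemption €5000 → (€94000 − €5000) × 2.95% × 253/365 = €1819.8671
Total = €2498.7712

€2498.77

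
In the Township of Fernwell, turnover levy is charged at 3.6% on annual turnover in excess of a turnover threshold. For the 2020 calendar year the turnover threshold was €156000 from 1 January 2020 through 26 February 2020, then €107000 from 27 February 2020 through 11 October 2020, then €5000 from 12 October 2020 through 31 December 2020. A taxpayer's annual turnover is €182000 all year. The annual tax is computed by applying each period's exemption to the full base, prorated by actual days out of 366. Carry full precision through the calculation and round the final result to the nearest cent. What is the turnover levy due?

€3237.93

1 January – 26 February 2020: 57 days, exemption €156000 → (€182000 − €156000) × 3.6% × 57/366 = €145.7705
27 February – 11 October 2020: 228 days, exemption €107000 → (€182000 − €107000) × 3.6% × 228/366 = €1681.9672
12 October – 31 December 2020: 81 days, exemption €5000 → (€182000 − €5000) × 3.6% × 81/366 = €1410.1967
Total = €3237.9344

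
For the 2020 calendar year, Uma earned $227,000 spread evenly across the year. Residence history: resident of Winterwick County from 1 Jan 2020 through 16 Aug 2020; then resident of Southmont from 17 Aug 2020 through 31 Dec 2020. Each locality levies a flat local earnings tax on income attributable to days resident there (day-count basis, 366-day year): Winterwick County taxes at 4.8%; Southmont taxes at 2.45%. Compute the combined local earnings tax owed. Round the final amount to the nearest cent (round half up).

$8,899.21

Winterwick County, 1 Jan – 16 Aug 2020: 229 days → $227,000 × 4.8% × 229/366 = $6,817.4426
Southmont, 17 Aug – 31 Dec 2020: 137 days → $227,000 × 2.45% × 137/366 = $2,081.7637
Total = $8,899.2063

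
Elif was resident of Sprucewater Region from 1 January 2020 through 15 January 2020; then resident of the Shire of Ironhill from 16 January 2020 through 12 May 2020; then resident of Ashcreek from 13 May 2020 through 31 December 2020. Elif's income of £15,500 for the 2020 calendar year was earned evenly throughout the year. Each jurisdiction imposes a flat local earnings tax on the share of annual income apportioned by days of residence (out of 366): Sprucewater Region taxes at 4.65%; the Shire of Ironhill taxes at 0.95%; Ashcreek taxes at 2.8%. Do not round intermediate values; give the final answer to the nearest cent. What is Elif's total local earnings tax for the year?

£353.30

Sprucewater Region, 1 January – 15 January 2020: 15 days → £15,500 × 4.65% × 15/366 = £29.5389
The Shire of Ironhill, 16 January – 12 May 2020: 118 days → £15,500 × 0.95% × 118/366 = £47.4740
Ashcreek, 13 May – 31 December 2020: 233 days → £15,500 × 2.8% × 233/366 = £276.2896
Total = £353.3026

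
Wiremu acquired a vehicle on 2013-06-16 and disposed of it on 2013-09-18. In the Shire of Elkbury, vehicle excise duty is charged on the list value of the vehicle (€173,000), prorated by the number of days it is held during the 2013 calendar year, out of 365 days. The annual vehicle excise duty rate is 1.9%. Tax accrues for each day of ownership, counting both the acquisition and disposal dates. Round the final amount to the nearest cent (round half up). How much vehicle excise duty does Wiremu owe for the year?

€855.52

Days held (2013-06-16 to 2013-09-18): 95 out of 365
Tax = €173,000 × 1.9% × 95/365 = €855.5205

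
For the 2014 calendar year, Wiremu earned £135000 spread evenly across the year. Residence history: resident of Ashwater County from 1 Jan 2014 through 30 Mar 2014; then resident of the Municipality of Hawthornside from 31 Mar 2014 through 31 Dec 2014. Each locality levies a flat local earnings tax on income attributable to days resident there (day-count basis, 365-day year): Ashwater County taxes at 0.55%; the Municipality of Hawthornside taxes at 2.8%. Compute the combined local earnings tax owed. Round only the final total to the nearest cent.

£3039.35

Ashwater County, 1 Jan – 30 Mar 2014: 89 days → £135000 × 0.55% × 89/365 = £181.0479
The Municipality of Hawthornside, 31 Mar – 31 Dec 2014: 276 days → £135000 × 2.8% × 276/365 = £2858.3014
Total = £3039.3493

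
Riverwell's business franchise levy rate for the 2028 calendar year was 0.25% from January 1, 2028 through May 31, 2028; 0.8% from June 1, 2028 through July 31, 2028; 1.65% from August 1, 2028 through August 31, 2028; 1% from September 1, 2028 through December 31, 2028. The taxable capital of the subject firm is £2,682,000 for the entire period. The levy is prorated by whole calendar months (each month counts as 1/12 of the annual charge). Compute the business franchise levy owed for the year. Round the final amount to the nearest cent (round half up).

January 1 – May 31, 2028: 5 months at 0.25% → £2,682,000 × 0.25% × 5/12 = £2,793.7500
June 1 – July 31, 2028: 2 months at 0.8% → £2,682,000 × 0.8% × 2/12 = £3,576.0000
August 1 – August 31, 2028: 1 month at 1.65% → £2,682,000 × 1.65% × 1/12 = £3,687.7500
September 1 – December 31, 2028: 4 months at 1% → £2,682,000 × 1% × 4/12 = £8,940.0000
Total = £18,997.5000

£18,997.50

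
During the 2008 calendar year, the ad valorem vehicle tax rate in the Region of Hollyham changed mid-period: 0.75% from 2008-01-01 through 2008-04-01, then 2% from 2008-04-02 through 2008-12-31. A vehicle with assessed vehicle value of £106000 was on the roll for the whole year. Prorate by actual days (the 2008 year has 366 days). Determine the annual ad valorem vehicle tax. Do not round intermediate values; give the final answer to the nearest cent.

2008-01-01 to 2008-04-01: 92 days at 0.75% → £106000 × 0.75% × 92/366 = £199.8361
2008-04-02 to 2008-12-31: 274 days at 2% → £106000 × 2% × 274/366 = £1587.1038
Total = £1786.9399

£1786.94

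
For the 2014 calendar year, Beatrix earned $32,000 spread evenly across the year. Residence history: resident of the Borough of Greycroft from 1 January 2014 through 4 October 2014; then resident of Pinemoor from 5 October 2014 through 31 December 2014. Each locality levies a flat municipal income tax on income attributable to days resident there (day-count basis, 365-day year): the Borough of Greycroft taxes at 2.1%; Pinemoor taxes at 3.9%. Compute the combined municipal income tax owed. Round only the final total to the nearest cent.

The Borough of Greycroft, 1 January – 4 October 2014: 277 days → $32,000 × 2.1% × 277/365 = $509.9836
Pinemoor, 5 October – 31 December 2014: 88 days → $32,000 × 3.9% × 88/365 = $300.8877
Total = $810.8712

$810.87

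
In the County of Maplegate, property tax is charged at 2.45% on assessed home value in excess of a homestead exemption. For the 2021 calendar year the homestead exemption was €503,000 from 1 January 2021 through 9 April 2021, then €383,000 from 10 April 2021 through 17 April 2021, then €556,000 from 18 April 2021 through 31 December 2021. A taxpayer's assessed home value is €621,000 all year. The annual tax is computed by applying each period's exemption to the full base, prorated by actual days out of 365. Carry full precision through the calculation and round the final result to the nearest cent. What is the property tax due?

1 January – 9 April 2021: 99 days, exemption €503,000 → (€621,000 − €503,000) × 2.45% × 99/365 = €784.1342
10 April – 17 April 2021: 8 days, exemption €383,000 → (€621,000 − €383,000) × 2.45% × 8/365 = €127.8027
18 April – 31 December 2021: 258 days, exemption €556,000 → (€621,000 − €556,000) × 2.45% × 258/365 = €1,125.6575
Total = €2,037.5945

€2,037.59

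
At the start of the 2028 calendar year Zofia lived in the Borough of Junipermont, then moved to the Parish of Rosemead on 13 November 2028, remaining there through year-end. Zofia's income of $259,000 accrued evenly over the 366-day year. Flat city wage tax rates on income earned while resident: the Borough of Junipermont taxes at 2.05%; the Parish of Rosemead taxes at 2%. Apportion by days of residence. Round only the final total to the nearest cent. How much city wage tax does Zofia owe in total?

$5,292.16

The Borough of Junipermont, 1 January – 12 November 2028: 317 days → $259,000 × 2.05% × 317/366 = $4,598.6653
The Parish of Rosemead, 13 November – 31 December 2028: 49 days → $259,000 × 2% × 49/366 = $693.4973
Total = $5,292.1626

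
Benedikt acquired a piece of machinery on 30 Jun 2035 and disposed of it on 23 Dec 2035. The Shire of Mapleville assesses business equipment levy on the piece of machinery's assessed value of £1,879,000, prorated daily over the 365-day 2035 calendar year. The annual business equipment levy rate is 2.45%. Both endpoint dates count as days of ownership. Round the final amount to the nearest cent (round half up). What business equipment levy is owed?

Days held (30 Jun – 23 Dec 2035): 177 out of 365
Tax = £1,879,000 × 2.45% × 177/365 = £22,324.0644

£22,324.06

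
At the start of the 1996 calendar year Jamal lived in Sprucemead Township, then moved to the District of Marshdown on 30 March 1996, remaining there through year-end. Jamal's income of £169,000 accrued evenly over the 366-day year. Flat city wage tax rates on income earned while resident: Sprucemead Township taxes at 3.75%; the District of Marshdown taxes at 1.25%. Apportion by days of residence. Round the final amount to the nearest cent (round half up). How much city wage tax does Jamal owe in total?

Sprucemead Township, 1 January – 29 March 1996: 89 days → £169,000 × 3.75% × 89/366 = £1,541.0861
The District of Marshdown, 30 March – 31 December 1996: 277 days → £169,000 × 1.25% × 277/366 = £1,598.8046
Total = £3,139.8907

£3,139.89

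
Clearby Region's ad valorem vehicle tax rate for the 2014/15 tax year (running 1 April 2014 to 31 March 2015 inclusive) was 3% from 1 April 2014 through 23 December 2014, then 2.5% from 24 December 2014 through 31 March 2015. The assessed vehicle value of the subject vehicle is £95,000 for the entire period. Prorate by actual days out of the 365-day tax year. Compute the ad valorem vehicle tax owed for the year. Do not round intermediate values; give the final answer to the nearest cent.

1 April – 23 December 2014: 267 days at 3% → £95,000 × 3% × 267/365 = £2,084.7945
24 December 2014 – 31 March 2015: 98 days at 2.5% → £95,000 × 2.5% × 98/365 = £637.6712
Total = £2,722.4658

£2,722.47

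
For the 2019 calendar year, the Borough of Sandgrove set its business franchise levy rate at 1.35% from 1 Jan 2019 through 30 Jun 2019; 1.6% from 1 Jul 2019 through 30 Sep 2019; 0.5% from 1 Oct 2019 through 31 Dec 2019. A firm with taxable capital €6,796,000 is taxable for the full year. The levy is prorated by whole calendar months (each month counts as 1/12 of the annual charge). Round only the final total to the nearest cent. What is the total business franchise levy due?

1 Jan – 30 Jun 2019: 6 months at 1.35% → €6,796,000 × 1.35% × 6/12 = €45,873.0000
1 Jul – 30 Sep 2019: 3 months at 1.6% → €6,796,000 × 1.6% × 3/12 = €27,184.0000
1 Oct – 31 Dec 2019: 3 months at 0.5% → €6,796,000 × 0.5% × 3/12 = €8,495.0000
Total = €81,552.0000

€81,552.00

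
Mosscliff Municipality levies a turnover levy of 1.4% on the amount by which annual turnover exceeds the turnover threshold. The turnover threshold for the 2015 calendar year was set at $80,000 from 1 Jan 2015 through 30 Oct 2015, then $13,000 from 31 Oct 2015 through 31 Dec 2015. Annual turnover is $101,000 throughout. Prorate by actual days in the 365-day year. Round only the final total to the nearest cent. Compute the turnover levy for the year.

$453.33

1 Jan – 30 Oct 2015: 303 days, exemption $80,000 → ($101,000 − $80,000) × 1.4% × 303/365 = $244.0603
31 Oct – 31 Dec 2015: 62 days, exemption $13,000 → ($101,000 − $13,000) × 1.4% × 62/365 = $209.2712
Total = $453.3315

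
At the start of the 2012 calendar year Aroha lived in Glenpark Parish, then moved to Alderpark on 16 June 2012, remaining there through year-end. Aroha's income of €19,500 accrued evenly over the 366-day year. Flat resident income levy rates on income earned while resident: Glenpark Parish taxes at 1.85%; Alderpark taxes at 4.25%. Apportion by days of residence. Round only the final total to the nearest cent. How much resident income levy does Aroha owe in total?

Glenpark Parish, 1 January – 15 June 2012: 167 days → €19,500 × 1.85% × 167/366 = €164.6045
Alderpark, 16 June – 31 December 2012: 199 days → €19,500 × 4.25% × 199/366 = €450.6045
Total = €615.2090

€615.21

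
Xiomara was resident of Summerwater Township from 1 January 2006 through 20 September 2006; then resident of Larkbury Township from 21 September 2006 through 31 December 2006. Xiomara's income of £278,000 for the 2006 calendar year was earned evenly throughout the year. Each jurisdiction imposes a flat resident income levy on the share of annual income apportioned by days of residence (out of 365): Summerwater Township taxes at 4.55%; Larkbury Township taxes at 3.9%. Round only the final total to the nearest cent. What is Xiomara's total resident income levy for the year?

Summerwater Township, 1 January – 20 September 2006: 263 days → £278,000 × 4.55% × 263/365 = £9,114.2110
Larkbury Township, 21 September – 31 December 2006: 102 days → £278,000 × 3.9% × 102/365 = £3,029.8192
Total = £12,144.0301

£12,144.03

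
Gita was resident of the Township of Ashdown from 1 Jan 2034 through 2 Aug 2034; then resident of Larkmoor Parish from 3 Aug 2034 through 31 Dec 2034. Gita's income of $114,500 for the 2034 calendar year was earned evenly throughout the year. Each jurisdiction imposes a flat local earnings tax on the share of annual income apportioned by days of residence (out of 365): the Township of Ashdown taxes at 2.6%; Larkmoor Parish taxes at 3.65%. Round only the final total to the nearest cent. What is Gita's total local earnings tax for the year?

$3,474.37

The Township of Ashdown, 1 Jan – 2 Aug 2034: 214 days → $114,500 × 2.6% × 214/365 = $1,745.4192
Larkmoor Parish, 3 Aug – 31 Dec 2034: 151 days → $114,500 × 3.65% × 151/365 = $1,728.9500
Total = $3,474.3692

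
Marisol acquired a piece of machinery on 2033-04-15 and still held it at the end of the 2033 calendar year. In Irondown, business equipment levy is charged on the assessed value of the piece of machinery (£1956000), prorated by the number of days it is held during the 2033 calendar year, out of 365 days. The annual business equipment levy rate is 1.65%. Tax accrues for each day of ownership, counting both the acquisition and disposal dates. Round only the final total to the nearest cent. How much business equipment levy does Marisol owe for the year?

£23078.12

Days held (2033-04-15 to 2033-12-31): 261 out of 365
Tax = £1956000 × 1.65% × 261/365 = £23078.1205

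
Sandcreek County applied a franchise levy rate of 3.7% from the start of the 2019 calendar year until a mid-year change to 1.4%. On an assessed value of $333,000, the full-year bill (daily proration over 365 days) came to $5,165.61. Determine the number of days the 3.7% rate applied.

24 days

Let d = days at the first rate; then 365 − d days at the second rate.
$333,000 × [3.7%·d + 1.4%·(365−d)] / 365 = $5,165.61
Solving gives d = 24, so the new rate took effect on 25 Jan 2019.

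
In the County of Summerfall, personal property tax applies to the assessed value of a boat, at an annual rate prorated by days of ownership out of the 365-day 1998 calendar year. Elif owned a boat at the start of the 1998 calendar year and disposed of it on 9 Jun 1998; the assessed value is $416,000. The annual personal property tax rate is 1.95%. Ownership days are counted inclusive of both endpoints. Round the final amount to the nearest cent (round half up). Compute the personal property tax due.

Days held (1 Jan – 9 Jun 1998): 160 out of 365
Tax = $416,000 × 1.95% × 160/365 = $3,555.9452

$3,555.95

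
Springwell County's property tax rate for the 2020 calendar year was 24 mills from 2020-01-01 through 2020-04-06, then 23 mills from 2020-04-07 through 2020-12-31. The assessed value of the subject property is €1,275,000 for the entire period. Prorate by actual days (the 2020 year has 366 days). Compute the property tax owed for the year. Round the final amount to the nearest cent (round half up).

€29,662.91

2020-01-01 to 2020-04-06: 97 days at 24 mills → €1,275,000 × 2.4% × 97/366 = €8,109.8361
2020-04-07 to 2020-12-31: 269 days at 23 mills → €1,275,000 × 2.3% × 269/366 = €21,553.0738
Total = €29,662.9098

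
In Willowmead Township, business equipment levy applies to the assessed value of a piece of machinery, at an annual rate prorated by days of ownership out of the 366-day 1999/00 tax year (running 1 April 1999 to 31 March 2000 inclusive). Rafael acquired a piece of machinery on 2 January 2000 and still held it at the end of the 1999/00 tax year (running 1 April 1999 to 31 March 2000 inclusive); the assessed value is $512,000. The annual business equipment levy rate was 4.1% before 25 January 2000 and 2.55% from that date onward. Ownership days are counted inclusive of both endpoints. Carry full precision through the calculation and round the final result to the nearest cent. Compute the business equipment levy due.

2 January – 24 January 2000: 23 days at 4.1% → $512,000 × 4.1% × 23/366 = $1,319.1694
25 January – 31 March 2000: 67 days at 2.55% → $512,000 × 2.55% × 67/366 = $2,390.0328
Total = $3,709.2022

$3,709.20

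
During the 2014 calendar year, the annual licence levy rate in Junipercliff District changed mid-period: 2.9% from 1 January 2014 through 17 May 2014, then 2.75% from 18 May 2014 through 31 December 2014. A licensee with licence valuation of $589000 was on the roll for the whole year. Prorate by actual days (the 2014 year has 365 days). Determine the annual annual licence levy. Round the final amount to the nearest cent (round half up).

1 January – 17 May 2014: 137 days at 2.9% → $589000 × 2.9% × 137/365 = $6411.2247
18 May – 31 December 2014: 228 days at 2.75% → $589000 × 2.75% × 228/365 = $10117.8904
Total = $16529.1151

$16529.12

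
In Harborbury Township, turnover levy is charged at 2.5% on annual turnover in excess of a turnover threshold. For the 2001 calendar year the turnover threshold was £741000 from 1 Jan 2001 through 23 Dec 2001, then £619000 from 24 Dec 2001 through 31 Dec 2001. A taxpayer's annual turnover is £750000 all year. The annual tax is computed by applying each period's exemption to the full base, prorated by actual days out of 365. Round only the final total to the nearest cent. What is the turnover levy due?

1 Jan – 23 Dec 2001: 357 days, exemption £741000 → (£750000 − £741000) × 2.5% × 357/365 = £220.0685
24 Dec – 31 Dec 2001: 8 days, exemption £619000 → (£750000 − £619000) × 2.5% × 8/365 = £71.7808
Total = £291.8493

£291.85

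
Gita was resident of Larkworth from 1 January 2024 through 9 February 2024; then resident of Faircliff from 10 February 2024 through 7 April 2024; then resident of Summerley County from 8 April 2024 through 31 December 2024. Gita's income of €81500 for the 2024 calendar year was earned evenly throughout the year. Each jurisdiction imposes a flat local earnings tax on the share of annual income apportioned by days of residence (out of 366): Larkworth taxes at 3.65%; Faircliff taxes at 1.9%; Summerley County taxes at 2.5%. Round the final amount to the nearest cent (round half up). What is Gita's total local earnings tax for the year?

Larkworth, 1 January – 9 February 2024: 40 days → €81500 × 3.65% × 40/366 = €325.1093
Faircliff, 10 February – 7 April 2024: 58 days → €81500 × 1.9% × 58/366 = €245.3907
Summerley County, 8 April – 31 December 2024: 268 days → €81500 × 2.5% × 268/366 = €1491.9399
Total = €2062.4399

€2062.44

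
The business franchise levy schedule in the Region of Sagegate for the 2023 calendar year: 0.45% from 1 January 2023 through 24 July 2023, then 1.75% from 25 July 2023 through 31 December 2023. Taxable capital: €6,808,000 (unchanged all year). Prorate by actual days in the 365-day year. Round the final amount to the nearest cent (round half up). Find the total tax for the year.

1 January – 24 July 2023: 205 days at 0.45% → €6,808,000 × 0.45% × 205/365 = €17,206.5205
25 July – 31 December 2023: 160 days at 1.75% → €6,808,000 × 1.75% × 160/365 = €52,225.7534
Total = €69,432.2740

€69,432.27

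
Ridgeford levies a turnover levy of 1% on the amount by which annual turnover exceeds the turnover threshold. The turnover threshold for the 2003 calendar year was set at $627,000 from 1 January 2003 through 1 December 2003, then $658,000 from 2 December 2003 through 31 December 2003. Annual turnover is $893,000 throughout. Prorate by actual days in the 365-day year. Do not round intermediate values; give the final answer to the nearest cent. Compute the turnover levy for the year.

1 January – 1 December 2003: 335 days, exemption $627,000 → ($893,000 − $627,000) × 1% × 335/365 = $2,441.3699
2 December – 31 December 2003: 30 days, exemption $658,000 → ($893,000 − $658,000) × 1% × 30/365 = $193.1507
Total = $2,634.5205

$2,634.52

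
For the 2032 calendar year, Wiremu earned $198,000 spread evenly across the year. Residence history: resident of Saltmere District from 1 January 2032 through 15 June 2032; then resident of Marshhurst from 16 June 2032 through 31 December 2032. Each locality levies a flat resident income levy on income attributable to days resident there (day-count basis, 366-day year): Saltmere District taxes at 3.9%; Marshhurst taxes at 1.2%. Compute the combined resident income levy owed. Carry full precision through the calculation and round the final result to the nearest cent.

$4,815.30

Saltmere District, 1 January – 15 June 2032: 167 days → $198,000 × 3.9% × 167/366 = $3,523.4262
Marshhurst, 16 June – 31 December 2032: 199 days → $198,000 × 1.2% × 199/366 = $1,291.8689
Total = $4,815.2951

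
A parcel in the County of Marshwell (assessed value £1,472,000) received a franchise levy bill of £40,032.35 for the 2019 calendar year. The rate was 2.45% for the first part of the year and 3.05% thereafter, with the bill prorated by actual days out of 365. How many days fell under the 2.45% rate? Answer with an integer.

201 days

Let d = days at the first rate; then 365 − d days at the second rate.
£1,472,000 × [2.45%·d + 3.05%·(365−d)] / 365 = £40,032.35
Solving gives d = 201, so the new rate took effect on 21 July 2019.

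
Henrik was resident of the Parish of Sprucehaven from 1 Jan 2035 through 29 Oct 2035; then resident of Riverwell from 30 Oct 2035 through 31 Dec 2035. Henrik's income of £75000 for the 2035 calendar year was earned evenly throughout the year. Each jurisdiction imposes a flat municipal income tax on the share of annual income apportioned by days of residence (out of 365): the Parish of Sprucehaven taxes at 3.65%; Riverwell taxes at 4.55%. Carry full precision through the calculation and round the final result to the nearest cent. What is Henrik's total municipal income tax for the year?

The Parish of Sprucehaven, 1 Jan – 29 Oct 2035: 302 days → £75000 × 3.65% × 302/365 = £2265.0000
Riverwell, 30 Oct – 31 Dec 2035: 63 days → £75000 × 4.55% × 63/365 = £589.0068
Total = £2854.0068

£2854.01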